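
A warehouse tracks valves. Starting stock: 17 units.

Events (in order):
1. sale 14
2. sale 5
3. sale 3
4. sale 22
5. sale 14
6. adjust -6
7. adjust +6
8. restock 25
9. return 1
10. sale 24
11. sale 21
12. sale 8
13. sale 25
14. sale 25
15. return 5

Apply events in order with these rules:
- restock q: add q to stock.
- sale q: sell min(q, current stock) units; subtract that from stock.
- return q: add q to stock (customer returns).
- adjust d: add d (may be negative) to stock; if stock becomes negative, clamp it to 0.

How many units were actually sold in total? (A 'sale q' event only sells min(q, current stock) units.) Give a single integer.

Processing events:
Start: stock = 17
  Event 1 (sale 14): sell min(14,17)=14. stock: 17 - 14 = 3. total_sold = 14
  Event 2 (sale 5): sell min(5,3)=3. stock: 3 - 3 = 0. total_sold = 17
  Event 3 (sale 3): sell min(3,0)=0. stock: 0 - 0 = 0. total_sold = 17
  Event 4 (sale 22): sell min(22,0)=0. stock: 0 - 0 = 0. total_sold = 17
  Event 5 (sale 14): sell min(14,0)=0. stock: 0 - 0 = 0. total_sold = 17
  Event 6 (adjust -6): 0 + -6 = 0 (clamped to 0)
  Event 7 (adjust +6): 0 + 6 = 6
  Event 8 (restock 25): 6 + 25 = 31
  Event 9 (return 1): 31 + 1 = 32
  Event 10 (sale 24): sell min(24,32)=24. stock: 32 - 24 = 8. total_sold = 41
  Event 11 (sale 21): sell min(21,8)=8. stock: 8 - 8 = 0. total_sold = 49
  Event 12 (sale 8): sell min(8,0)=0. stock: 0 - 0 = 0. total_sold = 49
  Event 13 (sale 25): sell min(25,0)=0. stock: 0 - 0 = 0. total_sold = 49
  Event 14 (sale 25): sell min(25,0)=0. stock: 0 - 0 = 0. total_sold = 49
  Event 15 (return 5): 0 + 5 = 5
Final: stock = 5, total_sold = 49

Answer: 49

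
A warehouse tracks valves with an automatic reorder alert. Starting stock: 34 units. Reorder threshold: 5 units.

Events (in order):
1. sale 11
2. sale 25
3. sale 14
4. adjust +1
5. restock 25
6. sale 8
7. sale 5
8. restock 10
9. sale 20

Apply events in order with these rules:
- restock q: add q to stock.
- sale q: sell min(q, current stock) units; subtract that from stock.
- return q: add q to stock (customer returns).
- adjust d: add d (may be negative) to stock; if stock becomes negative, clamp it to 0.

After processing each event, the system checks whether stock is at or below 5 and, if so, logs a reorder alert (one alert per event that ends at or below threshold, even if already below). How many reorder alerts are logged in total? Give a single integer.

Processing events:
Start: stock = 34
  Event 1 (sale 11): sell min(11,34)=11. stock: 34 - 11 = 23. total_sold = 11
  Event 2 (sale 25): sell min(25,23)=23. stock: 23 - 23 = 0. total_sold = 34
  Event 3 (sale 14): sell min(14,0)=0. stock: 0 - 0 = 0. total_sold = 34
  Event 4 (adjust +1): 0 + 1 = 1
  Event 5 (restock 25): 1 + 25 = 26
  Event 6 (sale 8): sell min(8,26)=8. stock: 26 - 8 = 18. total_sold = 42
  Event 7 (sale 5): sell min(5,18)=5. stock: 18 - 5 = 13. total_sold = 47
  Event 8 (restock 10): 13 + 10 = 23
  Event 9 (sale 20): sell min(20,23)=20. stock: 23 - 20 = 3. total_sold = 67
Final: stock = 3, total_sold = 67

Checking against threshold 5:
  After event 1: stock=23 > 5
  After event 2: stock=0 <= 5 -> ALERT
  After event 3: stock=0 <= 5 -> ALERT
  After event 4: stock=1 <= 5 -> ALERT
  After event 5: stock=26 > 5
  After event 6: stock=18 > 5
  After event 7: stock=13 > 5
  After event 8: stock=23 > 5
  After event 9: stock=3 <= 5 -> ALERT
Alert events: [2, 3, 4, 9]. Count = 4

Answer: 4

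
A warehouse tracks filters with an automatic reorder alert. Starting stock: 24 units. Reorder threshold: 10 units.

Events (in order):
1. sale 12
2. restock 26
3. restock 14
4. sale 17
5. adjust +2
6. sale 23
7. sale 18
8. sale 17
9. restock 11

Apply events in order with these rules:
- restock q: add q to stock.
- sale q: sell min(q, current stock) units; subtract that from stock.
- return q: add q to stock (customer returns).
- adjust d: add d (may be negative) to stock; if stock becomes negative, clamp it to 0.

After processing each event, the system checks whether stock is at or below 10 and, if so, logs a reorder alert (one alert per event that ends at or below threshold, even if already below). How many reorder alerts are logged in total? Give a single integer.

Processing events:
Start: stock = 24
  Event 1 (sale 12): sell min(12,24)=12. stock: 24 - 12 = 12. total_sold = 12
  Event 2 (restock 26): 12 + 26 = 38
  Event 3 (restock 14): 38 + 14 = 52
  Event 4 (sale 17): sell min(17,52)=17. stock: 52 - 17 = 35. total_sold = 29
  Event 5 (adjust +2): 35 + 2 = 37
  Event 6 (sale 23): sell min(23,37)=23. stock: 37 - 23 = 14. total_sold = 52
  Event 7 (sale 18): sell min(18,14)=14. stock: 14 - 14 = 0. total_sold = 66
  Event 8 (sale 17): sell min(17,0)=0. stock: 0 - 0 = 0. total_sold = 66
  Event 9 (restock 11): 0 + 11 = 11
Final: stock = 11, total_sold = 66

Checking against threshold 10:
  After event 1: stock=12 > 10
  After event 2: stock=38 > 10
  After event 3: stock=52 > 10
  After event 4: stock=35 > 10
  After event 5: stock=37 > 10
  After event 6: stock=14 > 10
  After event 7: stock=0 <= 10 -> ALERT
  After event 8: stock=0 <= 10 -> ALERT
  After event 9: stock=11 > 10
Alert events: [7, 8]. Count = 2

Answer: 2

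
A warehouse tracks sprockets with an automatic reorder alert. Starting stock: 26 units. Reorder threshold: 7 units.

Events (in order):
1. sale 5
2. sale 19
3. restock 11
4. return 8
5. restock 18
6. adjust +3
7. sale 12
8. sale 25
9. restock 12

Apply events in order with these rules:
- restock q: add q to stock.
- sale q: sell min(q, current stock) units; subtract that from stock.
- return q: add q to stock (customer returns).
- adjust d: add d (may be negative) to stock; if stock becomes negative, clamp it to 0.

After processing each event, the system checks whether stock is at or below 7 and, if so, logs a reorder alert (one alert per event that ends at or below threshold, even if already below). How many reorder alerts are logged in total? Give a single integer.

Answer: 2

Derivation:
Processing events:
Start: stock = 26
  Event 1 (sale 5): sell min(5,26)=5. stock: 26 - 5 = 21. total_sold = 5
  Event 2 (sale 19): sell min(19,21)=19. stock: 21 - 19 = 2. total_sold = 24
  Event 3 (restock 11): 2 + 11 = 13
  Event 4 (return 8): 13 + 8 = 21
  Event 5 (restock 18): 21 + 18 = 39
  Event 6 (adjust +3): 39 + 3 = 42
  Event 7 (sale 12): sell min(12,42)=12. stock: 42 - 12 = 30. total_sold = 36
  Event 8 (sale 25): sell min(25,30)=25. stock: 30 - 25 = 5. total_sold = 61
  Event 9 (restock 12): 5 + 12 = 17
Final: stock = 17, total_sold = 61

Checking against threshold 7:
  After event 1: stock=21 > 7
  After event 2: stock=2 <= 7 -> ALERT
  After event 3: stock=13 > 7
  After event 4: stock=21 > 7
  After event 5: stock=39 > 7
  After event 6: stock=42 > 7
  After event 7: stock=30 > 7
  After event 8: stock=5 <= 7 -> ALERT
  After event 9: stock=17 > 7
Alert events: [2, 8]. Count = 2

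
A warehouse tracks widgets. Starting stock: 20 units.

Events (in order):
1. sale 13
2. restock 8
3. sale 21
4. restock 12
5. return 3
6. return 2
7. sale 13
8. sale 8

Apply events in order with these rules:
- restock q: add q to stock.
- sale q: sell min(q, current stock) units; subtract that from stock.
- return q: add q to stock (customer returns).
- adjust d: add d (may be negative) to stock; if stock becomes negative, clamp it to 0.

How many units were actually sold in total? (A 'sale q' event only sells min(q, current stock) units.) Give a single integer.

Processing events:
Start: stock = 20
  Event 1 (sale 13): sell min(13,20)=13. stock: 20 - 13 = 7. total_sold = 13
  Event 2 (restock 8): 7 + 8 = 15
  Event 3 (sale 21): sell min(21,15)=15. stock: 15 - 15 = 0. total_sold = 28
  Event 4 (restock 12): 0 + 12 = 12
  Event 5 (return 3): 12 + 3 = 15
  Event 6 (return 2): 15 + 2 = 17
  Event 7 (sale 13): sell min(13,17)=13. stock: 17 - 13 = 4. total_sold = 41
  Event 8 (sale 8): sell min(8,4)=4. stock: 4 - 4 = 0. total_sold = 45
Final: stock = 0, total_sold = 45

Answer: 45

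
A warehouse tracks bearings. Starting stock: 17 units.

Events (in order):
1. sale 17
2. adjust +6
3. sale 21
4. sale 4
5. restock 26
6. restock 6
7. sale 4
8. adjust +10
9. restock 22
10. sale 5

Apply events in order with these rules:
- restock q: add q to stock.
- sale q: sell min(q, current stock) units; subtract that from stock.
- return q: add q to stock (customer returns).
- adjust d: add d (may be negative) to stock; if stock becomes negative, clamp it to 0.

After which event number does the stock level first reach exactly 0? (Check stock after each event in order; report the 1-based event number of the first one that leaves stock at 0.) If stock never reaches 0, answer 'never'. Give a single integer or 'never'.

Processing events:
Start: stock = 17
  Event 1 (sale 17): sell min(17,17)=17. stock: 17 - 17 = 0. total_sold = 17
  Event 2 (adjust +6): 0 + 6 = 6
  Event 3 (sale 21): sell min(21,6)=6. stock: 6 - 6 = 0. total_sold = 23
  Event 4 (sale 4): sell min(4,0)=0. stock: 0 - 0 = 0. total_sold = 23
  Event 5 (restock 26): 0 + 26 = 26
  Event 6 (restock 6): 26 + 6 = 32
  Event 7 (sale 4): sell min(4,32)=4. stock: 32 - 4 = 28. total_sold = 27
  Event 8 (adjust +10): 28 + 10 = 38
  Event 9 (restock 22): 38 + 22 = 60
  Event 10 (sale 5): sell min(5,60)=5. stock: 60 - 5 = 55. total_sold = 32
Final: stock = 55, total_sold = 32

First zero at event 1.

Answer: 1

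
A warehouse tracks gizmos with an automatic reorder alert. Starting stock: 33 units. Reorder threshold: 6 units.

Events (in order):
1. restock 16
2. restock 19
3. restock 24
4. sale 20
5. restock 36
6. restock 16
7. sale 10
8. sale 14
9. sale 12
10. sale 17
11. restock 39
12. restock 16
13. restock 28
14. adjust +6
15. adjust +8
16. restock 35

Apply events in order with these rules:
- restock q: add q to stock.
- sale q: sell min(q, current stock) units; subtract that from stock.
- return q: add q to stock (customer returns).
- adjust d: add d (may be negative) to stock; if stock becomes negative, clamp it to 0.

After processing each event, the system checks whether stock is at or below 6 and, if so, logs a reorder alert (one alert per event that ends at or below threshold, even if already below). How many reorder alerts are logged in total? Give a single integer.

Answer: 0

Derivation:
Processing events:
Start: stock = 33
  Event 1 (restock 16): 33 + 16 = 49
  Event 2 (restock 19): 49 + 19 = 68
  Event 3 (restock 24): 68 + 24 = 92
  Event 4 (sale 20): sell min(20,92)=20. stock: 92 - 20 = 72. total_sold = 20
  Event 5 (restock 36): 72 + 36 = 108
  Event 6 (restock 16): 108 + 16 = 124
  Event 7 (sale 10): sell min(10,124)=10. stock: 124 - 10 = 114. total_sold = 30
  Event 8 (sale 14): sell min(14,114)=14. stock: 114 - 14 = 100. total_sold = 44
  Event 9 (sale 12): sell min(12,100)=12. stock: 100 - 12 = 88. total_sold = 56
  Event 10 (sale 17): sell min(17,88)=17. stock: 88 - 17 = 71. total_sold = 73
  Event 11 (restock 39): 71 + 39 = 110
  Event 12 (restock 16): 110 + 16 = 126
  Event 13 (restock 28): 126 + 28 = 154
  Event 14 (adjust +6): 154 + 6 = 160
  Event 15 (adjust +8): 160 + 8 = 168
  Event 16 (restock 35): 168 + 35 = 203
Final: stock = 203, total_sold = 73

Checking against threshold 6:
  After event 1: stock=49 > 6
  After event 2: stock=68 > 6
  After event 3: stock=92 > 6
  After event 4: stock=72 > 6
  After event 5: stock=108 > 6
  After event 6: stock=124 > 6
  After event 7: stock=114 > 6
  After event 8: stock=100 > 6
  After event 9: stock=88 > 6
  After event 10: stock=71 > 6
  After event 11: stock=110 > 6
  After event 12: stock=126 > 6
  After event 13: stock=154 > 6
  After event 14: stock=160 > 6
  After event 15: stock=168 > 6
  After event 16: stock=203 > 6
Alert events: []. Count = 0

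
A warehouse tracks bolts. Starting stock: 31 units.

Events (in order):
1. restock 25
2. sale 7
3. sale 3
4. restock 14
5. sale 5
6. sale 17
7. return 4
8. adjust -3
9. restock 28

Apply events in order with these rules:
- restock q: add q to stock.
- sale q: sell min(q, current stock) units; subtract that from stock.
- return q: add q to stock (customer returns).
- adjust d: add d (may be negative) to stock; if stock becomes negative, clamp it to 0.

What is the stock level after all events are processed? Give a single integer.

Processing events:
Start: stock = 31
  Event 1 (restock 25): 31 + 25 = 56
  Event 2 (sale 7): sell min(7,56)=7. stock: 56 - 7 = 49. total_sold = 7
  Event 3 (sale 3): sell min(3,49)=3. stock: 49 - 3 = 46. total_sold = 10
  Event 4 (restock 14): 46 + 14 = 60
  Event 5 (sale 5): sell min(5,60)=5. stock: 60 - 5 = 55. total_sold = 15
  Event 6 (sale 17): sell min(17,55)=17. stock: 55 - 17 = 38. total_sold = 32
  Event 7 (return 4): 38 + 4 = 42
  Event 8 (adjust -3): 42 + -3 = 39
  Event 9 (restock 28): 39 + 28 = 67
Final: stock = 67, total_sold = 32

Answer: 67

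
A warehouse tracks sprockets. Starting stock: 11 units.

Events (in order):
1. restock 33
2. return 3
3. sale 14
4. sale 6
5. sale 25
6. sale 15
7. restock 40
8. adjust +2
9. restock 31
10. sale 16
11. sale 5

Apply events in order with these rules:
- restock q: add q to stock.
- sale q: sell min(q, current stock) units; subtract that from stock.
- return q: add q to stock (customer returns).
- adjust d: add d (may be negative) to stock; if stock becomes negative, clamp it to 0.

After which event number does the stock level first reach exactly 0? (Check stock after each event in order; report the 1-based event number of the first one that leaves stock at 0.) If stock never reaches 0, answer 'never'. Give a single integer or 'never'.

Processing events:
Start: stock = 11
  Event 1 (restock 33): 11 + 33 = 44
  Event 2 (return 3): 44 + 3 = 47
  Event 3 (sale 14): sell min(14,47)=14. stock: 47 - 14 = 33. total_sold = 14
  Event 4 (sale 6): sell min(6,33)=6. stock: 33 - 6 = 27. total_sold = 20
  Event 5 (sale 25): sell min(25,27)=25. stock: 27 - 25 = 2. total_sold = 45
  Event 6 (sale 15): sell min(15,2)=2. stock: 2 - 2 = 0. total_sold = 47
  Event 7 (restock 40): 0 + 40 = 40
  Event 8 (adjust +2): 40 + 2 = 42
  Event 9 (restock 31): 42 + 31 = 73
  Event 10 (sale 16): sell min(16,73)=16. stock: 73 - 16 = 57. total_sold = 63
  Event 11 (sale 5): sell min(5,57)=5. stock: 57 - 5 = 52. total_sold = 68
Final: stock = 52, total_sold = 68

First zero at event 6.

Answer: 6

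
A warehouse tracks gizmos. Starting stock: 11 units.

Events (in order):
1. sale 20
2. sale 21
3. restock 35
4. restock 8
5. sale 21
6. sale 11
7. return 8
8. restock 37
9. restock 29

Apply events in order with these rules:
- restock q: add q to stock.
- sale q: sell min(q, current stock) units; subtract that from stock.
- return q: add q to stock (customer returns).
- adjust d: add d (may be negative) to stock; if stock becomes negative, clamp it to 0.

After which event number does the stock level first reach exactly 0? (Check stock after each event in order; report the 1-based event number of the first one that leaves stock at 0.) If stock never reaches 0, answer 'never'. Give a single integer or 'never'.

Answer: 1

Derivation:
Processing events:
Start: stock = 11
  Event 1 (sale 20): sell min(20,11)=11. stock: 11 - 11 = 0. total_sold = 11
  Event 2 (sale 21): sell min(21,0)=0. stock: 0 - 0 = 0. total_sold = 11
  Event 3 (restock 35): 0 + 35 = 35
  Event 4 (restock 8): 35 + 8 = 43
  Event 5 (sale 21): sell min(21,43)=21. stock: 43 - 21 = 22. total_sold = 32
  Event 6 (sale 11): sell min(11,22)=11. stock: 22 - 11 = 11. total_sold = 43
  Event 7 (return 8): 11 + 8 = 19
  Event 8 (restock 37): 19 + 37 = 56
  Event 9 (restock 29): 56 + 29 = 85
Final: stock = 85, total_sold = 43

First zero at event 1.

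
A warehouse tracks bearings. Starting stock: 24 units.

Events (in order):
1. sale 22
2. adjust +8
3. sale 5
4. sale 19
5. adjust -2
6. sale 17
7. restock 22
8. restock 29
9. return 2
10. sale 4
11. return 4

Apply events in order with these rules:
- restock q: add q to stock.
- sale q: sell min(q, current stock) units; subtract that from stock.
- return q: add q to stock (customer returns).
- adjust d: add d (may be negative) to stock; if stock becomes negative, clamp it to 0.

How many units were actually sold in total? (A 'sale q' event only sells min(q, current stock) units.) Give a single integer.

Processing events:
Start: stock = 24
  Event 1 (sale 22): sell min(22,24)=22. stock: 24 - 22 = 2. total_sold = 22
  Event 2 (adjust +8): 2 + 8 = 10
  Event 3 (sale 5): sell min(5,10)=5. stock: 10 - 5 = 5. total_sold = 27
  Event 4 (sale 19): sell min(19,5)=5. stock: 5 - 5 = 0. total_sold = 32
  Event 5 (adjust -2): 0 + -2 = 0 (clamped to 0)
  Event 6 (sale 17): sell min(17,0)=0. stock: 0 - 0 = 0. total_sold = 32
  Event 7 (restock 22): 0 + 22 = 22
  Event 8 (restock 29): 22 + 29 = 51
  Event 9 (return 2): 51 + 2 = 53
  Event 10 (sale 4): sell min(4,53)=4. stock: 53 - 4 = 49. total_sold = 36
  Event 11 (return 4): 49 + 4 = 53
Final: stock = 53, total_sold = 36

Answer: 36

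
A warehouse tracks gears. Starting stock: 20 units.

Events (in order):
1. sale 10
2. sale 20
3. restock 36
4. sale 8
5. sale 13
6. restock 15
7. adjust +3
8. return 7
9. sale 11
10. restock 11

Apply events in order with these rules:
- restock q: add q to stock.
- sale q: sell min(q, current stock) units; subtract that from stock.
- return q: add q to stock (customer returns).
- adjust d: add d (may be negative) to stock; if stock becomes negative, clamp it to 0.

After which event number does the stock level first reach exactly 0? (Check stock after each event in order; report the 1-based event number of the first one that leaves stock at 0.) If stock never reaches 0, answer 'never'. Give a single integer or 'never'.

Answer: 2

Derivation:
Processing events:
Start: stock = 20
  Event 1 (sale 10): sell min(10,20)=10. stock: 20 - 10 = 10. total_sold = 10
  Event 2 (sale 20): sell min(20,10)=10. stock: 10 - 10 = 0. total_sold = 20
  Event 3 (restock 36): 0 + 36 = 36
  Event 4 (sale 8): sell min(8,36)=8. stock: 36 - 8 = 28. total_sold = 28
  Event 5 (sale 13): sell min(13,28)=13. stock: 28 - 13 = 15. total_sold = 41
  Event 6 (restock 15): 15 + 15 = 30
  Event 7 (adjust +3): 30 + 3 = 33
  Event 8 (return 7): 33 + 7 = 40
  Event 9 (sale 11): sell min(11,40)=11. stock: 40 - 11 = 29. total_sold = 52
  Event 10 (restock 11): 29 + 11 = 40
Final: stock = 40, total_sold = 52

First zero at event 2.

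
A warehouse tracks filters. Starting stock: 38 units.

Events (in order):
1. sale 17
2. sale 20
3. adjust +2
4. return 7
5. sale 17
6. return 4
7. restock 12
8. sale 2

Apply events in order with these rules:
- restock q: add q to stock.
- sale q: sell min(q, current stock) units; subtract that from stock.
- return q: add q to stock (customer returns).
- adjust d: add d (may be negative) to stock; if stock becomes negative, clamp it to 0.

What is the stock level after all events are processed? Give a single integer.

Answer: 14

Derivation:
Processing events:
Start: stock = 38
  Event 1 (sale 17): sell min(17,38)=17. stock: 38 - 17 = 21. total_sold = 17
  Event 2 (sale 20): sell min(20,21)=20. stock: 21 - 20 = 1. total_sold = 37
  Event 3 (adjust +2): 1 + 2 = 3
  Event 4 (return 7): 3 + 7 = 10
  Event 5 (sale 17): sell min(17,10)=10. stock: 10 - 10 = 0. total_sold = 47
  Event 6 (return 4): 0 + 4 = 4
  Event 7 (restock 12): 4 + 12 = 16
  Event 8 (sale 2): sell min(2,16)=2. stock: 16 - 2 = 14. total_sold = 49
Final: stock = 14, total_sold = 49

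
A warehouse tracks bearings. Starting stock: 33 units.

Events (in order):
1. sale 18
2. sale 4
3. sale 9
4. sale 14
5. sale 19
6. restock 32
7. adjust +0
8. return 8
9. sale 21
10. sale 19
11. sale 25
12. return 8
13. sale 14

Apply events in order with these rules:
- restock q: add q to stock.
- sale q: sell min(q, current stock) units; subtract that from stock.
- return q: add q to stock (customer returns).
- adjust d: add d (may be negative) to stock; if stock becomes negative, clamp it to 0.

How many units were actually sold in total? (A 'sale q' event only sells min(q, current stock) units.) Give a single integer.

Answer: 81

Derivation:
Processing events:
Start: stock = 33
  Event 1 (sale 18): sell min(18,33)=18. stock: 33 - 18 = 15. total_sold = 18
  Event 2 (sale 4): sell min(4,15)=4. stock: 15 - 4 = 11. total_sold = 22
  Event 3 (sale 9): sell min(9,11)=9. stock: 11 - 9 = 2. total_sold = 31
  Event 4 (sale 14): sell min(14,2)=2. stock: 2 - 2 = 0. total_sold = 33
  Event 5 (sale 19): sell min(19,0)=0. stock: 0 - 0 = 0. total_sold = 33
  Event 6 (restock 32): 0 + 32 = 32
  Event 7 (adjust +0): 32 + 0 = 32
  Event 8 (return 8): 32 + 8 = 40
  Event 9 (sale 21): sell min(21,40)=21. stock: 40 - 21 = 19. total_sold = 54
  Event 10 (sale 19): sell min(19,19)=19. stock: 19 - 19 = 0. total_sold = 73
  Event 11 (sale 25): sell min(25,0)=0. stock: 0 - 0 = 0. total_sold = 73
  Event 12 (return 8): 0 + 8 = 8
  Event 13 (sale 14): sell min(14,8)=8. stock: 8 - 8 = 0. total_sold = 81
Final: stock = 0, total_sold = 81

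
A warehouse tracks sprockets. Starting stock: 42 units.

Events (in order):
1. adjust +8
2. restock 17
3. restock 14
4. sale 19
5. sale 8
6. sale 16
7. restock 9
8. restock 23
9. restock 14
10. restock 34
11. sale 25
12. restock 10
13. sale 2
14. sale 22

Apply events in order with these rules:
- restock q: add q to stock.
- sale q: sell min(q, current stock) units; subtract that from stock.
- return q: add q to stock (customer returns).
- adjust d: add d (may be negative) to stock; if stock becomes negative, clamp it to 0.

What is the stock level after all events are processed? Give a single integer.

Answer: 79

Derivation:
Processing events:
Start: stock = 42
  Event 1 (adjust +8): 42 + 8 = 50
  Event 2 (restock 17): 50 + 17 = 67
  Event 3 (restock 14): 67 + 14 = 81
  Event 4 (sale 19): sell min(19,81)=19. stock: 81 - 19 = 62. total_sold = 19
  Event 5 (sale 8): sell min(8,62)=8. stock: 62 - 8 = 54. total_sold = 27
  Event 6 (sale 16): sell min(16,54)=16. stock: 54 - 16 = 38. total_sold = 43
  Event 7 (restock 9): 38 + 9 = 47
  Event 8 (restock 23): 47 + 23 = 70
  Event 9 (restock 14): 70 + 14 = 84
  Event 10 (restock 34): 84 + 34 = 118
  Event 11 (sale 25): sell min(25,118)=25. stock: 118 - 25 = 93. total_sold = 68
  Event 12 (restock 10): 93 + 10 = 103
  Event 13 (sale 2): sell min(2,103)=2. stock: 103 - 2 = 101. total_sold = 70
  Event 14 (sale 22): sell min(22,101)=22. stock: 101 - 22 = 79. total_sold = 92
Final: stock = 79, total_sold = 92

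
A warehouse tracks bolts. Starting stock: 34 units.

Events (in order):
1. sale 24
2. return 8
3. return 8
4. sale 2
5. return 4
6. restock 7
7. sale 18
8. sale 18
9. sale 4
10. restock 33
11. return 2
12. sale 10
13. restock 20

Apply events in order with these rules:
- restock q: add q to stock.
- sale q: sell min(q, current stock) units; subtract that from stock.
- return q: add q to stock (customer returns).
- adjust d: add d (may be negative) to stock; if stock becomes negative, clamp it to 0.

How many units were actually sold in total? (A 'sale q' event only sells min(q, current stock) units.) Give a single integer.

Processing events:
Start: stock = 34
  Event 1 (sale 24): sell min(24,34)=24. stock: 34 - 24 = 10. total_sold = 24
  Event 2 (return 8): 10 + 8 = 18
  Event 3 (return 8): 18 + 8 = 26
  Event 4 (sale 2): sell min(2,26)=2. stock: 26 - 2 = 24. total_sold = 26
  Event 5 (return 4): 24 + 4 = 28
  Event 6 (restock 7): 28 + 7 = 35
  Event 7 (sale 18): sell min(18,35)=18. stock: 35 - 18 = 17. total_sold = 44
  Event 8 (sale 18): sell min(18,17)=17. stock: 17 - 17 = 0. total_sold = 61
  Event 9 (sale 4): sell min(4,0)=0. stock: 0 - 0 = 0. total_sold = 61
  Event 10 (restock 33): 0 + 33 = 33
  Event 11 (return 2): 33 + 2 = 35
  Event 12 (sale 10): sell min(10,35)=10. stock: 35 - 10 = 25. total_sold = 71
  Event 13 (restock 20): 25 + 20 = 45
Final: stock = 45, total_sold = 71

Answer: 71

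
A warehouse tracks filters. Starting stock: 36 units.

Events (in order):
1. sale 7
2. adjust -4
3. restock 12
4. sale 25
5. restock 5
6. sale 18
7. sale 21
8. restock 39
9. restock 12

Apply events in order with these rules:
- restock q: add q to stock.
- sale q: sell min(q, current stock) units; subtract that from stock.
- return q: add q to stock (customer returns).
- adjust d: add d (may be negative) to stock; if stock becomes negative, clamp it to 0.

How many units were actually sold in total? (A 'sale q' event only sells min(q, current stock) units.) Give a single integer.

Answer: 49

Derivation:
Processing events:
Start: stock = 36
  Event 1 (sale 7): sell min(7,36)=7. stock: 36 - 7 = 29. total_sold = 7
  Event 2 (adjust -4): 29 + -4 = 25
  Event 3 (restock 12): 25 + 12 = 37
  Event 4 (sale 25): sell min(25,37)=25. stock: 37 - 25 = 12. total_sold = 32
  Event 5 (restock 5): 12 + 5 = 17
  Event 6 (sale 18): sell min(18,17)=17. stock: 17 - 17 = 0. total_sold = 49
  Event 7 (sale 21): sell min(21,0)=0. stock: 0 - 0 = 0. total_sold = 49
  Event 8 (restock 39): 0 + 39 = 39
  Event 9 (restock 12): 39 + 12 = 51
Final: stock = 51, total_sold = 49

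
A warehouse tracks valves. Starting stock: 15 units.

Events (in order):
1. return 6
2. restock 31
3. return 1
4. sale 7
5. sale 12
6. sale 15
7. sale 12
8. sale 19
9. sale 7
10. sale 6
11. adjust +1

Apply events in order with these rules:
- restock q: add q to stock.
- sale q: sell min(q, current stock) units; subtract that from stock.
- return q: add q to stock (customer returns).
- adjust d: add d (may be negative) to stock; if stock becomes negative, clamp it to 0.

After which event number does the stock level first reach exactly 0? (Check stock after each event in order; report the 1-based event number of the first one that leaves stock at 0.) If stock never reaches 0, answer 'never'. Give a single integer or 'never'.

Answer: 8

Derivation:
Processing events:
Start: stock = 15
  Event 1 (return 6): 15 + 6 = 21
  Event 2 (restock 31): 21 + 31 = 52
  Event 3 (return 1): 52 + 1 = 53
  Event 4 (sale 7): sell min(7,53)=7. stock: 53 - 7 = 46. total_sold = 7
  Event 5 (sale 12): sell min(12,46)=12. stock: 46 - 12 = 34. total_sold = 19
  Event 6 (sale 15): sell min(15,34)=15. stock: 34 - 15 = 19. total_sold = 34
  Event 7 (sale 12): sell min(12,19)=12. stock: 19 - 12 = 7. total_sold = 46
  Event 8 (sale 19): sell min(19,7)=7. stock: 7 - 7 = 0. total_sold = 53
  Event 9 (sale 7): sell min(7,0)=0. stock: 0 - 0 = 0. total_sold = 53
  Event 10 (sale 6): sell min(6,0)=0. stock: 0 - 0 = 0. total_sold = 53
  Event 11 (adjust +1): 0 + 1 = 1
Final: stock = 1, total_sold = 53

First zero at event 8.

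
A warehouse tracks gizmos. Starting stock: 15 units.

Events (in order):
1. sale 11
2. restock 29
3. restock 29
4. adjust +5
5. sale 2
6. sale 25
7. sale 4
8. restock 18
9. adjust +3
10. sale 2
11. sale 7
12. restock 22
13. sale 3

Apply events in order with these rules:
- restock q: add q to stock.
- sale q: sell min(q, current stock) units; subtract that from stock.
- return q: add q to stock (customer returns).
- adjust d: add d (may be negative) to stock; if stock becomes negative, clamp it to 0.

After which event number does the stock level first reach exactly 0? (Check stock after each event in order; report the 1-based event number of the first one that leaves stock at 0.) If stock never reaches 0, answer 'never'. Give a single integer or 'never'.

Answer: never

Derivation:
Processing events:
Start: stock = 15
  Event 1 (sale 11): sell min(11,15)=11. stock: 15 - 11 = 4. total_sold = 11
  Event 2 (restock 29): 4 + 29 = 33
  Event 3 (restock 29): 33 + 29 = 62
  Event 4 (adjust +5): 62 + 5 = 67
  Event 5 (sale 2): sell min(2,67)=2. stock: 67 - 2 = 65. total_sold = 13
  Event 6 (sale 25): sell min(25,65)=25. stock: 65 - 25 = 40. total_sold = 38
  Event 7 (sale 4): sell min(4,40)=4. stock: 40 - 4 = 36. total_sold = 42
  Event 8 (restock 18): 36 + 18 = 54
  Event 9 (adjust +3): 54 + 3 = 57
  Event 10 (sale 2): sell min(2,57)=2. stock: 57 - 2 = 55. total_sold = 44
  Event 11 (sale 7): sell min(7,55)=7. stock: 55 - 7 = 48. total_sold = 51
  Event 12 (restock 22): 48 + 22 = 70
  Event 13 (sale 3): sell min(3,70)=3. stock: 70 - 3 = 67. total_sold = 54
Final: stock = 67, total_sold = 54

Stock never reaches 0.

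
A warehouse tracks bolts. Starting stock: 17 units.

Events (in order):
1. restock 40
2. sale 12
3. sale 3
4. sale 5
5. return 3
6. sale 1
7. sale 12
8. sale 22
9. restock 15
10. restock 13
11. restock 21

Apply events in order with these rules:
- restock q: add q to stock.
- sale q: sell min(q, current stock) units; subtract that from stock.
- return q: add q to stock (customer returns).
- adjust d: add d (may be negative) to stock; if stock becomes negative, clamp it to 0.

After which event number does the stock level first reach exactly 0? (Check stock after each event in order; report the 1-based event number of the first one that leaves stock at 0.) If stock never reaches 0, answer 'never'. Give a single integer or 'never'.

Processing events:
Start: stock = 17
  Event 1 (restock 40): 17 + 40 = 57
  Event 2 (sale 12): sell min(12,57)=12. stock: 57 - 12 = 45. total_sold = 12
  Event 3 (sale 3): sell min(3,45)=3. stock: 45 - 3 = 42. total_sold = 15
  Event 4 (sale 5): sell min(5,42)=5. stock: 42 - 5 = 37. total_sold = 20
  Event 5 (return 3): 37 + 3 = 40
  Event 6 (sale 1): sell min(1,40)=1. stock: 40 - 1 = 39. total_sold = 21
  Event 7 (sale 12): sell min(12,39)=12. stock: 39 - 12 = 27. total_sold = 33
  Event 8 (sale 22): sell min(22,27)=22. stock: 27 - 22 = 5. total_sold = 55
  Event 9 (restock 15): 5 + 15 = 20
  Event 10 (restock 13): 20 + 13 = 33
  Event 11 (restock 21): 33 + 21 = 54
Final: stock = 54, total_sold = 55

Stock never reaches 0.

Answer: never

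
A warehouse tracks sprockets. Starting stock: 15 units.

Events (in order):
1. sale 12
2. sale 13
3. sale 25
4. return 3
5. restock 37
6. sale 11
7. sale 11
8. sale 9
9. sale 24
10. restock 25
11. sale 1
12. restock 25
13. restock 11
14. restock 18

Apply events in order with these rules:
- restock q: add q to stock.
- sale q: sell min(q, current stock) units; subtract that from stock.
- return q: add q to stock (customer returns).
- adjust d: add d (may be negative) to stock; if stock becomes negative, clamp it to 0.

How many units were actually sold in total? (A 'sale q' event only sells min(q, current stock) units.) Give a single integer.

Processing events:
Start: stock = 15
  Event 1 (sale 12): sell min(12,15)=12. stock: 15 - 12 = 3. total_sold = 12
  Event 2 (sale 13): sell min(13,3)=3. stock: 3 - 3 = 0. total_sold = 15
  Event 3 (sale 25): sell min(25,0)=0. stock: 0 - 0 = 0. total_sold = 15
  Event 4 (return 3): 0 + 3 = 3
  Event 5 (restock 37): 3 + 37 = 40
  Event 6 (sale 11): sell min(11,40)=11. stock: 40 - 11 = 29. total_sold = 26
  Event 7 (sale 11): sell min(11,29)=11. stock: 29 - 11 = 18. total_sold = 37
  Event 8 (sale 9): sell min(9,18)=9. stock: 18 - 9 = 9. total_sold = 46
  Event 9 (sale 24): sell min(24,9)=9. stock: 9 - 9 = 0. total_sold = 55
  Event 10 (restock 25): 0 + 25 = 25
  Event 11 (sale 1): sell min(1,25)=1. stock: 25 - 1 = 24. total_sold = 56
  Event 12 (restock 25): 24 + 25 = 49
  Event 13 (restock 11): 49 + 11 = 60
  Event 14 (restock 18): 60 + 18 = 78
Final: stock = 78, total_sold = 56

Answer: 56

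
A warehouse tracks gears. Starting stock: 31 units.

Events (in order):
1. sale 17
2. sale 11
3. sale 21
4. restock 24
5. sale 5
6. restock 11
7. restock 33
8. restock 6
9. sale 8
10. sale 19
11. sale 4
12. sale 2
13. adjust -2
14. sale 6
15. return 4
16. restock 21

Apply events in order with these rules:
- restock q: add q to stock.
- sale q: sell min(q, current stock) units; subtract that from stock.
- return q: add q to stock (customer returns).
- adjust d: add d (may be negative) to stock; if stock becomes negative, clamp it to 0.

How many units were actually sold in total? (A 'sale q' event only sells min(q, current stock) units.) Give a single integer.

Answer: 75

Derivation:
Processing events:
Start: stock = 31
  Event 1 (sale 17): sell min(17,31)=17. stock: 31 - 17 = 14. total_sold = 17
  Event 2 (sale 11): sell min(11,14)=11. stock: 14 - 11 = 3. total_sold = 28
  Event 3 (sale 21): sell min(21,3)=3. stock: 3 - 3 = 0. total_sold = 31
  Event 4 (restock 24): 0 + 24 = 24
  Event 5 (sale 5): sell min(5,24)=5. stock: 24 - 5 = 19. total_sold = 36
  Event 6 (restock 11): 19 + 11 = 30
  Event 7 (restock 33): 30 + 33 = 63
  Event 8 (restock 6): 63 + 6 = 69
  Event 9 (sale 8): sell min(8,69)=8. stock: 69 - 8 = 61. total_sold = 44
  Event 10 (sale 19): sell min(19,61)=19. stock: 61 - 19 = 42. total_sold = 63
  Event 11 (sale 4): sell min(4,42)=4. stock: 42 - 4 = 38. total_sold = 67
  Event 12 (sale 2): sell min(2,38)=2. stock: 38 - 2 = 36. total_sold = 69
  Event 13 (adjust -2): 36 + -2 = 34
  Event 14 (sale 6): sell min(6,34)=6. stock: 34 - 6 = 28. total_sold = 75
  Event 15 (return 4): 28 + 4 = 32
  Event 16 (restock 21): 32 + 21 = 53
Final: stock = 53, total_sold = 75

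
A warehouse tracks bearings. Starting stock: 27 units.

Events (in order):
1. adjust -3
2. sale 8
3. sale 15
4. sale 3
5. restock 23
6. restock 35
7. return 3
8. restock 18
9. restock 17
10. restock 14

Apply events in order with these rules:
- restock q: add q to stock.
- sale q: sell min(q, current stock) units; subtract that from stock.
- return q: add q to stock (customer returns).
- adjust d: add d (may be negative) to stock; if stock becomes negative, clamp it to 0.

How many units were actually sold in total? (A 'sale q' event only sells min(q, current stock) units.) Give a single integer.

Answer: 24

Derivation:
Processing events:
Start: stock = 27
  Event 1 (adjust -3): 27 + -3 = 24
  Event 2 (sale 8): sell min(8,24)=8. stock: 24 - 8 = 16. total_sold = 8
  Event 3 (sale 15): sell min(15,16)=15. stock: 16 - 15 = 1. total_sold = 23
  Event 4 (sale 3): sell min(3,1)=1. stock: 1 - 1 = 0. total_sold = 24
  Event 5 (restock 23): 0 + 23 = 23
  Event 6 (restock 35): 23 + 35 = 58
  Event 7 (return 3): 58 + 3 = 61
  Event 8 (restock 18): 61 + 18 = 79
  Event 9 (restock 17): 79 + 17 = 96
  Event 10 (restock 14): 96 + 14 = 110
Final: stock = 110, total_sold = 24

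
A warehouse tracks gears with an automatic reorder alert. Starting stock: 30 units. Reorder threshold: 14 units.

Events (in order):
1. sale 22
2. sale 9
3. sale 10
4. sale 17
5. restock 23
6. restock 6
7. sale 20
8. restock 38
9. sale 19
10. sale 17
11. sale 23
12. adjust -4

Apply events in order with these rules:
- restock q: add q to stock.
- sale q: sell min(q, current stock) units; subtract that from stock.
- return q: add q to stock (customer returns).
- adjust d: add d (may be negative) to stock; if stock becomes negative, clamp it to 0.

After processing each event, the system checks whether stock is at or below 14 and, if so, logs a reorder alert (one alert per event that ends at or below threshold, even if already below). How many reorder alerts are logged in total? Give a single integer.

Answer: 8

Derivation:
Processing events:
Start: stock = 30
  Event 1 (sale 22): sell min(22,30)=22. stock: 30 - 22 = 8. total_sold = 22
  Event 2 (sale 9): sell min(9,8)=8. stock: 8 - 8 = 0. total_sold = 30
  Event 3 (sale 10): sell min(10,0)=0. stock: 0 - 0 = 0. total_sold = 30
  Event 4 (sale 17): sell min(17,0)=0. stock: 0 - 0 = 0. total_sold = 30
  Event 5 (restock 23): 0 + 23 = 23
  Event 6 (restock 6): 23 + 6 = 29
  Event 7 (sale 20): sell min(20,29)=20. stock: 29 - 20 = 9. total_sold = 50
  Event 8 (restock 38): 9 + 38 = 47
  Event 9 (sale 19): sell min(19,47)=19. stock: 47 - 19 = 28. total_sold = 69
  Event 10 (sale 17): sell min(17,28)=17. stock: 28 - 17 = 11. total_sold = 86
  Event 11 (sale 23): sell min(23,11)=11. stock: 11 - 11 = 0. total_sold = 97
  Event 12 (adjust -4): 0 + -4 = 0 (clamped to 0)
Final: stock = 0, total_sold = 97

Checking against threshold 14:
  After event 1: stock=8 <= 14 -> ALERT
  After event 2: stock=0 <= 14 -> ALERT
  After event 3: stock=0 <= 14 -> ALERT
  After event 4: stock=0 <= 14 -> ALERT
  After event 5: stock=23 > 14
  After event 6: stock=29 > 14
  After event 7: stock=9 <= 14 -> ALERT
  After event 8: stock=47 > 14
  After event 9: stock=28 > 14
  After event 10: stock=11 <= 14 -> ALERT
  After event 11: stock=0 <= 14 -> ALERT
  After event 12: stock=0 <= 14 -> ALERT
Alert events: [1, 2, 3, 4, 7, 10, 11, 12]. Count = 8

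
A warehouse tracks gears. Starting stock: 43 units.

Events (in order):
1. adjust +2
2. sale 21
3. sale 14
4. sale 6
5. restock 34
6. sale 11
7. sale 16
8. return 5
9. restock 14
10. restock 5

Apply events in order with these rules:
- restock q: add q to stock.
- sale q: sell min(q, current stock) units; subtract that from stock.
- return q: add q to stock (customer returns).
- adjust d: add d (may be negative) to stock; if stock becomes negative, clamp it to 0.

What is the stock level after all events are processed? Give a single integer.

Processing events:
Start: stock = 43
  Event 1 (adjust +2): 43 + 2 = 45
  Event 2 (sale 21): sell min(21,45)=21. stock: 45 - 21 = 24. total_sold = 21
  Event 3 (sale 14): sell min(14,24)=14. stock: 24 - 14 = 10. total_sold = 35
  Event 4 (sale 6): sell min(6,10)=6. stock: 10 - 6 = 4. total_sold = 41
  Event 5 (restock 34): 4 + 34 = 38
  Event 6 (sale 11): sell min(11,38)=11. stock: 38 - 11 = 27. total_sold = 52
  Event 7 (sale 16): sell min(16,27)=16. stock: 27 - 16 = 11. total_sold = 68
  Event 8 (return 5): 11 + 5 = 16
  Event 9 (restock 14): 16 + 14 = 30
  Event 10 (restock 5): 30 + 5 = 35
Final: stock = 35, total_sold = 68

Answer: 35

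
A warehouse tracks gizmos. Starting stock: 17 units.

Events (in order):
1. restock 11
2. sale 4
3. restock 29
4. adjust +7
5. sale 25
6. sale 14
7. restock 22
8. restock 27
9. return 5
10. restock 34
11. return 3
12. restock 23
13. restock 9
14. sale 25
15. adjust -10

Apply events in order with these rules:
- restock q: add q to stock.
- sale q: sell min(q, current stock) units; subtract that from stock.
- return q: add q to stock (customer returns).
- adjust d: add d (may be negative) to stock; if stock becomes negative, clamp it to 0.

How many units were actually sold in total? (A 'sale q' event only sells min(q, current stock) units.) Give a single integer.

Answer: 68

Derivation:
Processing events:
Start: stock = 17
  Event 1 (restock 11): 17 + 11 = 28
  Event 2 (sale 4): sell min(4,28)=4. stock: 28 - 4 = 24. total_sold = 4
  Event 3 (restock 29): 24 + 29 = 53
  Event 4 (adjust +7): 53 + 7 = 60
  Event 5 (sale 25): sell min(25,60)=25. stock: 60 - 25 = 35. total_sold = 29
  Event 6 (sale 14): sell min(14,35)=14. stock: 35 - 14 = 21. total_sold = 43
  Event 7 (restock 22): 21 + 22 = 43
  Event 8 (restock 27): 43 + 27 = 70
  Event 9 (return 5): 70 + 5 = 75
  Event 10 (restock 34): 75 + 34 = 109
  Event 11 (return 3): 109 + 3 = 112
  Event 12 (restock 23): 112 + 23 = 135
  Event 13 (restock 9): 135 + 9 = 144
  Event 14 (sale 25): sell min(25,144)=25. stock: 144 - 25 = 119. total_sold = 68
  Event 15 (adjust -10): 119 + -10 = 109
Final: stock = 109, total_sold = 68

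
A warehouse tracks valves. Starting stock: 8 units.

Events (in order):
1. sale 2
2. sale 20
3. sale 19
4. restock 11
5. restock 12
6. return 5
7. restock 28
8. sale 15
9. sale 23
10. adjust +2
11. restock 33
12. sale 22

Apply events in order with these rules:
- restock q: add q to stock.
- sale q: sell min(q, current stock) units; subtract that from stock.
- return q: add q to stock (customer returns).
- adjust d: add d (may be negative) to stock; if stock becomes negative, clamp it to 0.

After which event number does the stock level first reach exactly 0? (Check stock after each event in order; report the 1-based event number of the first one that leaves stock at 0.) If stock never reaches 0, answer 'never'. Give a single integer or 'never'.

Answer: 2

Derivation:
Processing events:
Start: stock = 8
  Event 1 (sale 2): sell min(2,8)=2. stock: 8 - 2 = 6. total_sold = 2
  Event 2 (sale 20): sell min(20,6)=6. stock: 6 - 6 = 0. total_sold = 8
  Event 3 (sale 19): sell min(19,0)=0. stock: 0 - 0 = 0. total_sold = 8
  Event 4 (restock 11): 0 + 11 = 11
  Event 5 (restock 12): 11 + 12 = 23
  Event 6 (return 5): 23 + 5 = 28
  Event 7 (restock 28): 28 + 28 = 56
  Event 8 (sale 15): sell min(15,56)=15. stock: 56 - 15 = 41. total_sold = 23
  Event 9 (sale 23): sell min(23,41)=23. stock: 41 - 23 = 18. total_sold = 46
  Event 10 (adjust +2): 18 + 2 = 20
  Event 11 (restock 33): 20 + 33 = 53
  Event 12 (sale 22): sell min(22,53)=22. stock: 53 - 22 = 31. total_sold = 68
Final: stock = 31, total_sold = 68

First zero at event 2.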